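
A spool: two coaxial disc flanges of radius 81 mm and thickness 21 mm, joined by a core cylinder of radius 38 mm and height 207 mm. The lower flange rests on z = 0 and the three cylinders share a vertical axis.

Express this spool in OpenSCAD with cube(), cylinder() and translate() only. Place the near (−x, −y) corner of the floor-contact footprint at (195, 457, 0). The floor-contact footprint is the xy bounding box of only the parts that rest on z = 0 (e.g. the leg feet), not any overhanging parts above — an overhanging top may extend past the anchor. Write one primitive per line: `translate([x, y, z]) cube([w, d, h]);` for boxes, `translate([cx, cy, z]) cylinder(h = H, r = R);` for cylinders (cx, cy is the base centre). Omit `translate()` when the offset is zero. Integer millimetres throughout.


translate([276, 538, 0]) cylinder(h = 21, r = 81);
translate([276, 538, 21]) cylinder(h = 207, r = 38);
translate([276, 538, 228]) cylinder(h = 21, r = 81);


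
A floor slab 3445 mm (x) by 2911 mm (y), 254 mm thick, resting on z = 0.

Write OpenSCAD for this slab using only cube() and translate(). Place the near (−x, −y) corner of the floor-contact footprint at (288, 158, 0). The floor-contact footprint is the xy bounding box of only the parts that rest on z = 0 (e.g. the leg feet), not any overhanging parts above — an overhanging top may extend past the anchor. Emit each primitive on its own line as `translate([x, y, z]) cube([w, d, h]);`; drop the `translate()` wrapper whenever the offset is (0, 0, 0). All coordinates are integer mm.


translate([288, 158, 0]) cube([3445, 2911, 254]);


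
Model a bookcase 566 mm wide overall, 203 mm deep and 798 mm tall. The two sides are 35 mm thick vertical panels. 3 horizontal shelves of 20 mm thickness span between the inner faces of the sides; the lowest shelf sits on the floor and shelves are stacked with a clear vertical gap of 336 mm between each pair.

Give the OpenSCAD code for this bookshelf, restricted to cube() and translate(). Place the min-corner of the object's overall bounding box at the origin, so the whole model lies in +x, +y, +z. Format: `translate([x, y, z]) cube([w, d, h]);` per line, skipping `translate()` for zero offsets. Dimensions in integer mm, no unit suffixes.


cube([35, 203, 798]);
translate([531, 0, 0]) cube([35, 203, 798]);
translate([35, 0, 0]) cube([496, 203, 20]);
translate([35, 0, 356]) cube([496, 203, 20]);
translate([35, 0, 712]) cube([496, 203, 20]);


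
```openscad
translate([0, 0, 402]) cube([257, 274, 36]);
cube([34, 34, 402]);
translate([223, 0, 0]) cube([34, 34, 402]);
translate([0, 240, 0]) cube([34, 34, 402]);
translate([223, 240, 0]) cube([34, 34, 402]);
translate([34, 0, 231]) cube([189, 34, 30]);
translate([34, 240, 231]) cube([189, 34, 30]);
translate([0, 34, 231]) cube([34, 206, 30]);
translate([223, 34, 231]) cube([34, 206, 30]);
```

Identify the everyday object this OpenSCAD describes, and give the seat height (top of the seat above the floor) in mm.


A stool. The seat height is 438 mm.

A 257×274×36 slab at z = 402 on four corner posts — a stool. The seat top is 402 + 36 = 438 mm.


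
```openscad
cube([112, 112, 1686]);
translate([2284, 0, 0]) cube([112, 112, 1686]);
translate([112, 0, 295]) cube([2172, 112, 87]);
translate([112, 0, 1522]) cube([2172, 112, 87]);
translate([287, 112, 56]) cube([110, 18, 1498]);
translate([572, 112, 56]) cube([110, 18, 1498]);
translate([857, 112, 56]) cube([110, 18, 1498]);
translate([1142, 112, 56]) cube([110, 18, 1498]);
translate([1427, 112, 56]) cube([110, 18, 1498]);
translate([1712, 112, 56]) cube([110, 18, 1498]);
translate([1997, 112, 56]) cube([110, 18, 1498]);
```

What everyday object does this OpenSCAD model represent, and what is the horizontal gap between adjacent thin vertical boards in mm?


A fence section. The picket gap is 175 mm.

Two posts, two rails, 7 pickets — a fence section. Span 2172 mm holds 7 pickets of 110 mm with 8 equal gaps: ⌊(2172 − 7·110) / 8⌋ = 175 mm.


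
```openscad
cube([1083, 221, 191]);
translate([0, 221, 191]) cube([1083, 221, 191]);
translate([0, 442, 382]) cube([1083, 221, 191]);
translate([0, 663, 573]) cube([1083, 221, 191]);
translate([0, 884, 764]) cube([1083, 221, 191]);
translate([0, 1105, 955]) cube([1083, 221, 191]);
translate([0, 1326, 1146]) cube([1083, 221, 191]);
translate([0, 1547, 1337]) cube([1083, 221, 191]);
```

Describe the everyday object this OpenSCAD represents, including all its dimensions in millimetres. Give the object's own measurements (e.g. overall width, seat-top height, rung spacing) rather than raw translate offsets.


A straight staircase of 8 solid steps. Each step is 1083 mm wide (x), 221 mm deep (y, the going) and 191 mm tall (the rise). The first step rests on the floor; each subsequent step sits one going further in +y and one rise higher in +z, directly behind and above the previous step with no overlap.


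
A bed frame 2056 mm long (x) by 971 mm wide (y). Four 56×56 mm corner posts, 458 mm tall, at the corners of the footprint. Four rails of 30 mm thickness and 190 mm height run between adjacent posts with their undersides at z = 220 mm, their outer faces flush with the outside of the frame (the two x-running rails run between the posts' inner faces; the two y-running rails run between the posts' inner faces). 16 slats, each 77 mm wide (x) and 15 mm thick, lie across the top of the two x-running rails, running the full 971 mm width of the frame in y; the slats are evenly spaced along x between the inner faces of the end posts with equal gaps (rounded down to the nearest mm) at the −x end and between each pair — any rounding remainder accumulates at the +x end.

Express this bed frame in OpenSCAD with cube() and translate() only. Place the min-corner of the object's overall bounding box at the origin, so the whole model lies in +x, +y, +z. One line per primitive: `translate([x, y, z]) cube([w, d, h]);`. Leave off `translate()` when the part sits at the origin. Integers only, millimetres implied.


// slat z = rail_z + rail_h = 220 + 190 = 410
// slat gap = ⌊(1944 − 16·77) / 17⌋ = 41
cube([56, 56, 458]);
translate([0, 915, 0]) cube([56, 56, 458]);
translate([2000, 0, 0]) cube([56, 56, 458]);
translate([2000, 915, 0]) cube([56, 56, 458]);
translate([56, 0, 220]) cube([1944, 30, 190]);
translate([56, 941, 220]) cube([1944, 30, 190]);
translate([0, 56, 220]) cube([30, 859, 190]);
translate([2026, 56, 220]) cube([30, 859, 190]);
translate([97, 0, 410]) cube([77, 971, 15]);
translate([215, 0, 410]) cube([77, 971, 15]);
translate([333, 0, 410]) cube([77, 971, 15]);
translate([451, 0, 410]) cube([77, 971, 15]);
translate([569, 0, 410]) cube([77, 971, 15]);
translate([687, 0, 410]) cube([77, 971, 15]);
translate([805, 0, 410]) cube([77, 971, 15]);
translate([923, 0, 410]) cube([77, 971, 15]);
translate([1041, 0, 410]) cube([77, 971, 15]);
translate([1159, 0, 410]) cube([77, 971, 15]);
translate([1277, 0, 410]) cube([77, 971, 15]);
translate([1395, 0, 410]) cube([77, 971, 15]);
translate([1513, 0, 410]) cube([77, 971, 15]);
translate([1631, 0, 410]) cube([77, 971, 15]);
translate([1749, 0, 410]) cube([77, 971, 15]);
translate([1867, 0, 410]) cube([77, 971, 15]);


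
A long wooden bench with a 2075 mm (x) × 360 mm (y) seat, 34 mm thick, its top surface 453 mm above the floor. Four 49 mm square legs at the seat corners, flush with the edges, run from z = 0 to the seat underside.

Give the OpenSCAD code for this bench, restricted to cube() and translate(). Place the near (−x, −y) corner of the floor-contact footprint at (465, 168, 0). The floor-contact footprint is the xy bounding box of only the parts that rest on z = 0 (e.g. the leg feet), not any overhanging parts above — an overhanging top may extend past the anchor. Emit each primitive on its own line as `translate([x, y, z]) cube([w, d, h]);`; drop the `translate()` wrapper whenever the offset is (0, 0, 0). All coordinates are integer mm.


translate([465, 168, 419]) cube([2075, 360, 34]);
translate([465, 168, 0]) cube([49, 49, 419]);
translate([465, 479, 0]) cube([49, 49, 419]);
translate([2491, 168, 0]) cube([49, 49, 419]);
translate([2491, 479, 0]) cube([49, 49, 419]);


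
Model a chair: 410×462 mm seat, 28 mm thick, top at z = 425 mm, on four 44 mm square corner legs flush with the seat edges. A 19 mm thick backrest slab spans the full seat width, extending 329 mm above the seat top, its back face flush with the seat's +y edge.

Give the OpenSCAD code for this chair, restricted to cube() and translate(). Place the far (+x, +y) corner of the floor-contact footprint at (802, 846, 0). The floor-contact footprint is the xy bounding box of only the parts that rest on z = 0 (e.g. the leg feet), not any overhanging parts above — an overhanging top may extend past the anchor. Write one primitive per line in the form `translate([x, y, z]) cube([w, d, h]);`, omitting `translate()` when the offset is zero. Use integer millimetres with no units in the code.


// leg_h = 425 - 28 = 397
translate([392, 384, 397]) cube([410, 462, 28]);
translate([392, 384, 0]) cube([44, 44, 397]);
translate([758, 384, 0]) cube([44, 44, 397]);
translate([392, 802, 0]) cube([44, 44, 397]);
translate([758, 802, 0]) cube([44, 44, 397]);
translate([392, 827, 425]) cube([410, 19, 329]);


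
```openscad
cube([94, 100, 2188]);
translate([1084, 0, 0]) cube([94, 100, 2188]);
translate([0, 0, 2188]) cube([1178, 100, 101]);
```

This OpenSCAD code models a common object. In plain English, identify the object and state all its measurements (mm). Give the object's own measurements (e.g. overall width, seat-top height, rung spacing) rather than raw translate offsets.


A door frame. The clear opening is 990 mm wide and 2188 mm high. Two 94 mm wide jambs, 100 mm deep, stand either side of the opening from the floor to the top of the opening. A 101 mm thick head sits across the top of both jambs, spanning the full outside width of the frame.


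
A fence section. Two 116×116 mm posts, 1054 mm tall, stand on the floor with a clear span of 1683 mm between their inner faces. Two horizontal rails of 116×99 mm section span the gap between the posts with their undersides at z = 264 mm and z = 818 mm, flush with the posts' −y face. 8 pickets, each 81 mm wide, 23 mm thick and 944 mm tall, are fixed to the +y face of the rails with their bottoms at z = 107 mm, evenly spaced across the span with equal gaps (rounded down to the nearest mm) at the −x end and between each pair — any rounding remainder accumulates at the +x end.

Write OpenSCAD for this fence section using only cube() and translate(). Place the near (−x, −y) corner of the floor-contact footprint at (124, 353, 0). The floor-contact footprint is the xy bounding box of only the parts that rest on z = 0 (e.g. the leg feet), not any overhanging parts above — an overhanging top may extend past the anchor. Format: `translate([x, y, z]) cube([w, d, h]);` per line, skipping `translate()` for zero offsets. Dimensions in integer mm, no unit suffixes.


translate([124, 353, 0]) cube([116, 116, 1054]);
translate([1923, 353, 0]) cube([116, 116, 1054]);
translate([240, 353, 264]) cube([1683, 116, 99]);
translate([240, 353, 818]) cube([1683, 116, 99]);
translate([355, 469, 107]) cube([81, 23, 944]);
translate([551, 469, 107]) cube([81, 23, 944]);
translate([747, 469, 107]) cube([81, 23, 944]);
translate([943, 469, 107]) cube([81, 23, 944]);
translate([1139, 469, 107]) cube([81, 23, 944]);
translate([1335, 469, 107]) cube([81, 23, 944]);
translate([1531, 469, 107]) cube([81, 23, 944]);
translate([1727, 469, 107]) cube([81, 23, 944]);


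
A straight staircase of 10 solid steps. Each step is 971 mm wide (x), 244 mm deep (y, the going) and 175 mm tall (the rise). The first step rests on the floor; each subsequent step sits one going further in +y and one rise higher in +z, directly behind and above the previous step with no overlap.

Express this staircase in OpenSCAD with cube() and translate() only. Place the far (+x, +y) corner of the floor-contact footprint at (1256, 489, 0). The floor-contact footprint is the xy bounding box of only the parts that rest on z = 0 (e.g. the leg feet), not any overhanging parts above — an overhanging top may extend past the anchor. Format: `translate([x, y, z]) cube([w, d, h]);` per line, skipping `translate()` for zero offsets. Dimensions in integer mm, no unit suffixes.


translate([285, 245, 0]) cube([971, 244, 175]);
translate([285, 489, 175]) cube([971, 244, 175]);
translate([285, 733, 350]) cube([971, 244, 175]);
translate([285, 977, 525]) cube([971, 244, 175]);
translate([285, 1221, 700]) cube([971, 244, 175]);
translate([285, 1465, 875]) cube([971, 244, 175]);
translate([285, 1709, 1050]) cube([971, 244, 175]);
translate([285, 1953, 1225]) cube([971, 244, 175]);
translate([285, 2197, 1400]) cube([971, 244, 175]);
translate([285, 2441, 1575]) cube([971, 244, 175]);


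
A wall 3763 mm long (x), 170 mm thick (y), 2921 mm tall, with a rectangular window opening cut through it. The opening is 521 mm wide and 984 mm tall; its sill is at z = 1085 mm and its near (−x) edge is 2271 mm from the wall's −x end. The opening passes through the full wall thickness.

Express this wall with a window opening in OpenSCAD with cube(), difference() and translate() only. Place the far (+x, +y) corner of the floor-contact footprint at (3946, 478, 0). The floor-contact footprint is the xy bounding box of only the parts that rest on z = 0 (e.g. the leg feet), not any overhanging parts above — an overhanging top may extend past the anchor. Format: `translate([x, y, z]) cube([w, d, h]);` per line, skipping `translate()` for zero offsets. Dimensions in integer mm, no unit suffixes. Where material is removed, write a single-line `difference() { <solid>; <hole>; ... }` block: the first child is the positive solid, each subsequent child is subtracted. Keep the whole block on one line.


difference() { translate([183, 308, 0]) cube([3763, 170, 2921]); translate([2454, 308, 1085]) cube([521, 170, 984]); }


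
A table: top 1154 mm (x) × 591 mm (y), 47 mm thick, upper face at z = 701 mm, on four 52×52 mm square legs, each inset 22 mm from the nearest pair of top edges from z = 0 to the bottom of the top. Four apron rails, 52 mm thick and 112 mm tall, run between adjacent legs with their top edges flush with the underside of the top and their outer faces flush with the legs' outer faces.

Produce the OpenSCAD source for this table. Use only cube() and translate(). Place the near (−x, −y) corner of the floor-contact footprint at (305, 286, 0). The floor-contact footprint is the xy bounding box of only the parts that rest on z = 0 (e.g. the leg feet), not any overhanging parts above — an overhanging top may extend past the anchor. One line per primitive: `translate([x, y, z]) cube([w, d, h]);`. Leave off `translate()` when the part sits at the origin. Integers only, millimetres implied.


// leg_h = 701 - 47 = 654
// apron z = 654 - 112 = 542
translate([283, 264, 654]) cube([1154, 591, 47]);
translate([305, 286, 0]) cube([52, 52, 654]);
translate([1363, 286, 0]) cube([52, 52, 654]);
translate([305, 781, 0]) cube([52, 52, 654]);
translate([1363, 781, 0]) cube([52, 52, 654]);
translate([357, 286, 542]) cube([1006, 52, 112]);
translate([357, 781, 542]) cube([1006, 52, 112]);
translate([305, 338, 542]) cube([52, 443, 112]);
translate([1363, 338, 542]) cube([52, 443, 112]);


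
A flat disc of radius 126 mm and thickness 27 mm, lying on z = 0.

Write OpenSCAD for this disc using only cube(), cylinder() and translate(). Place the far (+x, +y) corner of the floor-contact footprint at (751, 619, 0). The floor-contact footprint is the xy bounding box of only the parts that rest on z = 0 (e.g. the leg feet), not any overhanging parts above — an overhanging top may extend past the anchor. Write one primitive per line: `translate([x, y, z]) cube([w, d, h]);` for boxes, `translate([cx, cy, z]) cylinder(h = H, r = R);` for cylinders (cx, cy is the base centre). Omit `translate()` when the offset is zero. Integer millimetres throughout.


translate([625, 493, 0]) cylinder(h = 27, r = 126);


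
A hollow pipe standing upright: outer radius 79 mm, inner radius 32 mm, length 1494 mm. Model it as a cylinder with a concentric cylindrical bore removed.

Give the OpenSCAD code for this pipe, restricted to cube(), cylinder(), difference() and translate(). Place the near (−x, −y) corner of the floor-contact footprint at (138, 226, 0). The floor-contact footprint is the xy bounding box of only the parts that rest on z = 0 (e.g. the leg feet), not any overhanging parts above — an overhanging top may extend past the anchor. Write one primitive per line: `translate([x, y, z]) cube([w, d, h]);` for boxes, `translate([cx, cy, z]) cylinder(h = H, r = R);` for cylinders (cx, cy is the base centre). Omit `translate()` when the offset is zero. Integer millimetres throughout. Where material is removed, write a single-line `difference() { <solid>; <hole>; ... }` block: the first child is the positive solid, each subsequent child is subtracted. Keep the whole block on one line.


difference() { translate([217, 305, 0]) cylinder(h = 1494, r = 79); translate([217, 305, 0]) cylinder(h = 1494, r = 32); }


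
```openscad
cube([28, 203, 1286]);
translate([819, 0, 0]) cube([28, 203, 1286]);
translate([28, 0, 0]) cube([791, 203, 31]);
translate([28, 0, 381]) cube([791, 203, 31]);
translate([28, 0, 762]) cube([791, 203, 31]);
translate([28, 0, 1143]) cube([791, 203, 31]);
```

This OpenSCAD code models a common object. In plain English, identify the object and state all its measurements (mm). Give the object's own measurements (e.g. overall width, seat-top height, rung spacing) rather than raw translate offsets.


An open bookshelf. Two side panels, each 28 mm thick, 203 mm deep and 1286 mm tall, stand 847 mm apart (outside-to-outside). Between them sit 4 shelves, each 31 mm thick and 203 mm deep, spanning the full gap between the sides. The bottom shelf rests on the floor (its underside at z = 0) and the clear gap between one shelf's top and the next shelf's underside is 350 mm.


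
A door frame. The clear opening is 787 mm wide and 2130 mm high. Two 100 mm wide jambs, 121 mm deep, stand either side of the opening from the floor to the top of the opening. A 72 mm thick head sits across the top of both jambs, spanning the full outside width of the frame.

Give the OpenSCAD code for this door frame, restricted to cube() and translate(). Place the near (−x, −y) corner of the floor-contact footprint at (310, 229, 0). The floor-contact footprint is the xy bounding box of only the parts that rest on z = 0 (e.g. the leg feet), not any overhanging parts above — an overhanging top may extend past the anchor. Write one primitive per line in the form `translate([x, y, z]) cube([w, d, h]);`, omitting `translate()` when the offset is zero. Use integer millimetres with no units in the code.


translate([310, 229, 0]) cube([100, 121, 2130]);
translate([1197, 229, 0]) cube([100, 121, 2130]);
translate([310, 229, 2130]) cube([987, 121, 72]);


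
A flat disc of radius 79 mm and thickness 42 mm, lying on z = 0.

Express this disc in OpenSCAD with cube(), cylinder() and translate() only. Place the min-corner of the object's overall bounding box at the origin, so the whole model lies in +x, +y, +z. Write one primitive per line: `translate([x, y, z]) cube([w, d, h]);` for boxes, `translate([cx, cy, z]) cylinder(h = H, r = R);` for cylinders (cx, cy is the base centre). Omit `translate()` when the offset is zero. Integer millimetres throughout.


translate([79, 79, 0]) cylinder(h = 42, r = 79);


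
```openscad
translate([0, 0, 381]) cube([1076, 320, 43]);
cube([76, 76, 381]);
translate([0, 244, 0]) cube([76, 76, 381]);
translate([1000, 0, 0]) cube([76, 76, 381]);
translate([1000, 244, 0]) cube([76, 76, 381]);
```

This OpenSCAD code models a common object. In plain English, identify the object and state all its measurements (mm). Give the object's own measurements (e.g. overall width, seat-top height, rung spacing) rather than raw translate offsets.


A long wooden bench with a 1076 mm (x) × 320 mm (y) seat, 43 mm thick, its top surface 424 mm above the floor. Four 76 mm square legs at the seat corners, flush with the edges, run from z = 0 to the seat underside.


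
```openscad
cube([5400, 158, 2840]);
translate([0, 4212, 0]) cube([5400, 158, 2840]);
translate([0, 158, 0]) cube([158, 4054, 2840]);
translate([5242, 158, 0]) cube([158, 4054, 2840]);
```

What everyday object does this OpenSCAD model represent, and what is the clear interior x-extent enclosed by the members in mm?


A house (or room) frame. The interior width is 5084 mm.

Four 2840 mm walls enclosing a rectangle with no floor or roof — a room or house frame. Outside width is 5400 mm and wall thickness is 158 mm, so the interior width is 5400 − 2 × 158 = 5084 mm.


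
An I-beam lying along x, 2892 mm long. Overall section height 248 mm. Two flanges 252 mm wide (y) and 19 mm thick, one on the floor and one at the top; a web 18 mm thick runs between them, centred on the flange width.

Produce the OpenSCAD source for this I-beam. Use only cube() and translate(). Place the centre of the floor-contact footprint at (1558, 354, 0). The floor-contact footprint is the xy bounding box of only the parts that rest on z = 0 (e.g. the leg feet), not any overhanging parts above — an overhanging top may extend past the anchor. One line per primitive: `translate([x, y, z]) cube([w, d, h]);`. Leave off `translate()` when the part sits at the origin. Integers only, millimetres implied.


translate([112, 228, 0]) cube([2892, 252, 19]);
translate([112, 345, 19]) cube([2892, 18, 210]);
translate([112, 228, 229]) cube([2892, 252, 19]);


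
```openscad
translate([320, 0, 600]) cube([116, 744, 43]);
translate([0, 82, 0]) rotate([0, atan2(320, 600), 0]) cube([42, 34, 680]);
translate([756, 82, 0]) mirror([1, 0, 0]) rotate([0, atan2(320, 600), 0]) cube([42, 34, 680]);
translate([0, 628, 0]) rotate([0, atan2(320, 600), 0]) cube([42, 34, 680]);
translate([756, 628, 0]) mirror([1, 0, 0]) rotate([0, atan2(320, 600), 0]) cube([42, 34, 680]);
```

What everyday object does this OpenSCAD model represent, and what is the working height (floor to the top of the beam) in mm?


A sawhorse. The overall height is 643 mm.

A beam across two mirrored pairs of raked legs — a sawhorse. The beam's underside is at z = 600 (matching the legs' vertical rise in atan2(320, 600)) and the beam is 43 mm tall, so its top is at 600 + 43 = 643 mm. The raked legs top out at the beam's underside, so that is the highest point.


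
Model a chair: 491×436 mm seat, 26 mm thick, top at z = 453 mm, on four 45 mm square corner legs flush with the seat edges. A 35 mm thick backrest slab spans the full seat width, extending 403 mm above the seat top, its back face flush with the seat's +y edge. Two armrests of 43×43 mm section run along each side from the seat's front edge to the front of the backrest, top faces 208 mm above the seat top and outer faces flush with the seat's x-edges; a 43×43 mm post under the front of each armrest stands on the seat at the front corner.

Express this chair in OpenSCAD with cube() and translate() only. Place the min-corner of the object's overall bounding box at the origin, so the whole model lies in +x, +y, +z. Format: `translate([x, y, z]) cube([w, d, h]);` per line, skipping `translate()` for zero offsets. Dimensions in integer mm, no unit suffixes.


translate([0, 0, 427]) cube([491, 436, 26]);
cube([45, 45, 427]);
translate([446, 0, 0]) cube([45, 45, 427]);
translate([0, 391, 0]) cube([45, 45, 427]);
translate([446, 391, 0]) cube([45, 45, 427]);
translate([0, 401, 453]) cube([491, 35, 403]);
translate([0, 0, 618]) cube([43, 401, 43]);
translate([448, 0, 618]) cube([43, 401, 43]);
translate([0, 0, 453]) cube([43, 43, 165]);
translate([448, 0, 453]) cube([43, 43, 165]);


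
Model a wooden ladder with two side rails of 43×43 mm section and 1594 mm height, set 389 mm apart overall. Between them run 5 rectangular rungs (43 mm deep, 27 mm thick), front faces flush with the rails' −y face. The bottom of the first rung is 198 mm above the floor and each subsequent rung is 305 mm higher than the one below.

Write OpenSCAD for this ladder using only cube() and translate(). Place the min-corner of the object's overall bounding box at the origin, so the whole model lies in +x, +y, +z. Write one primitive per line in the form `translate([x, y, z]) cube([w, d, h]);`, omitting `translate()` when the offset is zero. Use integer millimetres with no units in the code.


cube([43, 43, 1594]);
translate([346, 0, 0]) cube([43, 43, 1594]);
translate([43, 0, 198]) cube([303, 43, 27]);
translate([43, 0, 503]) cube([303, 43, 27]);
translate([43, 0, 808]) cube([303, 43, 27]);
translate([43, 0, 1113]) cube([303, 43, 27]);
translate([43, 0, 1418]) cube([303, 43, 27]);


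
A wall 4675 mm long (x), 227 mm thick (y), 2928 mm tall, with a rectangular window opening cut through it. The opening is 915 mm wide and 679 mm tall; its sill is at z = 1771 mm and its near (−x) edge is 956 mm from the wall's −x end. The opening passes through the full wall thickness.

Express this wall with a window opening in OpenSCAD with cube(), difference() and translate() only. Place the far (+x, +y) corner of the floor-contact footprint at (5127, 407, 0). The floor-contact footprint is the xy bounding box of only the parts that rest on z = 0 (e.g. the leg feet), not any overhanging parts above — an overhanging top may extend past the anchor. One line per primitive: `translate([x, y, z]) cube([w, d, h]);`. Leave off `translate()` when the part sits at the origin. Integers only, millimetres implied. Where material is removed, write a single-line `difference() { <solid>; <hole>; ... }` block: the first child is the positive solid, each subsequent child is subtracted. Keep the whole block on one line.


difference() { translate([452, 180, 0]) cube([4675, 227, 2928]); translate([1408, 180, 1771]) cube([915, 227, 679]); }


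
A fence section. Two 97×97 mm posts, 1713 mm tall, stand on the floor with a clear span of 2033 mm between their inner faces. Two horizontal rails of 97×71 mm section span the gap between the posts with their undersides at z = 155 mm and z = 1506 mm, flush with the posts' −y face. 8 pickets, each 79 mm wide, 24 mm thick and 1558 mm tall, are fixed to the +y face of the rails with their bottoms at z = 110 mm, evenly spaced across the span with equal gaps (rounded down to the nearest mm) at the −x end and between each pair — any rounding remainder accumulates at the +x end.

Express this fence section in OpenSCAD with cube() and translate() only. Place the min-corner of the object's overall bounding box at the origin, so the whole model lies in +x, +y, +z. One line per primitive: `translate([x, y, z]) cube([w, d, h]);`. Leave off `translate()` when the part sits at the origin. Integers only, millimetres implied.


cube([97, 97, 1713]);
translate([2130, 0, 0]) cube([97, 97, 1713]);
translate([97, 0, 155]) cube([2033, 97, 71]);
translate([97, 0, 1506]) cube([2033, 97, 71]);
translate([252, 97, 110]) cube([79, 24, 1558]);
translate([486, 97, 110]) cube([79, 24, 1558]);
translate([720, 97, 110]) cube([79, 24, 1558]);
translate([954, 97, 110]) cube([79, 24, 1558]);
translate([1188, 97, 110]) cube([79, 24, 1558]);
translate([1422, 97, 110]) cube([79, 24, 1558]);
translate([1656, 97, 110]) cube([79, 24, 1558]);
translate([1890, 97, 110]) cube([79, 24, 1558]);


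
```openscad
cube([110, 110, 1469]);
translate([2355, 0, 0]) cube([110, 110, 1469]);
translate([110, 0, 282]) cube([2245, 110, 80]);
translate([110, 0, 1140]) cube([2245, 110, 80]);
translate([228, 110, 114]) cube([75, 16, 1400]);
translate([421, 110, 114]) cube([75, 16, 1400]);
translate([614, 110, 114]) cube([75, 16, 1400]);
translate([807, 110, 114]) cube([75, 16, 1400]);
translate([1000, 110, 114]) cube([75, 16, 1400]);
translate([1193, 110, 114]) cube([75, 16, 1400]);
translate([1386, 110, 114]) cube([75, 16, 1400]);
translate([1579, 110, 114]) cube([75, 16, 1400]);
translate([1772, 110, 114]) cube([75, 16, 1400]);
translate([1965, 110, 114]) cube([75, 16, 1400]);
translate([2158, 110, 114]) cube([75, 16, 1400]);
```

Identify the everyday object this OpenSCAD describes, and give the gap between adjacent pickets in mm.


A fence section. The picket gap is 118 mm.

Two posts, two rails, 11 pickets — a fence section. Span 2245 mm holds 11 pickets of 75 mm with 12 equal gaps: ⌊(2245 − 11·75) / 12⌋ = 118 mm.


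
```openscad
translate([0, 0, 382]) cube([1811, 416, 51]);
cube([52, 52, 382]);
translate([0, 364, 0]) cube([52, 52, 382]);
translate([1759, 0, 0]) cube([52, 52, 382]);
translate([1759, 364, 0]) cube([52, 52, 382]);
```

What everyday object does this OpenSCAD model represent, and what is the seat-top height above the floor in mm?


A bench. The seat-top height is 433 mm.

A long slab on four corner posts — a bench. The slab sits at z = 382 with thickness 51, so the top is 382 + 51 = 433 mm.


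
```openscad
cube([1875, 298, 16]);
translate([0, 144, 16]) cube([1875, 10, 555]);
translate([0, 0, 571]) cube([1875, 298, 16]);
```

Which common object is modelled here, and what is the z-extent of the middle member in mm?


An I-beam. The web height is 555 mm.

Two wide flanges with a thin centred web — an I-beam. Overall 587 mm minus two 16 mm flanges gives a web of 587 − 2·16 = 555 mm.


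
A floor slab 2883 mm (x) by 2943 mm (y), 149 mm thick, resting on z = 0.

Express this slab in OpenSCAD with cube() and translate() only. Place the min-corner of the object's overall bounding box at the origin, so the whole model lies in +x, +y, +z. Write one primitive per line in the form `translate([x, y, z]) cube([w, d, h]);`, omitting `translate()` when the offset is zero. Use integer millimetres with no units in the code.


cube([2883, 2943, 149]);


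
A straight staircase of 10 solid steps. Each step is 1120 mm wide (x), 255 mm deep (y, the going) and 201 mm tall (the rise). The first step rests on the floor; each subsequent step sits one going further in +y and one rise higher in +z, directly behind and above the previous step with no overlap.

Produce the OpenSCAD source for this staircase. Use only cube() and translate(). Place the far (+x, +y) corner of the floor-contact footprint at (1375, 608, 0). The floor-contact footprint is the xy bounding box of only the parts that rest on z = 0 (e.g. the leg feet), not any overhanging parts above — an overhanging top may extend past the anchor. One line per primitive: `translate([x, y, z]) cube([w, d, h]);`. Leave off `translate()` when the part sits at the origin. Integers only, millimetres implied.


translate([255, 353, 0]) cube([1120, 255, 201]);
translate([255, 608, 201]) cube([1120, 255, 201]);
translate([255, 863, 402]) cube([1120, 255, 201]);
translate([255, 1118, 603]) cube([1120, 255, 201]);
translate([255, 1373, 804]) cube([1120, 255, 201]);
translate([255, 1628, 1005]) cube([1120, 255, 201]);
translate([255, 1883, 1206]) cube([1120, 255, 201]);
translate([255, 2138, 1407]) cube([1120, 255, 201]);
translate([255, 2393, 1608]) cube([1120, 255, 201]);
translate([255, 2648, 1809]) cube([1120, 255, 201]);


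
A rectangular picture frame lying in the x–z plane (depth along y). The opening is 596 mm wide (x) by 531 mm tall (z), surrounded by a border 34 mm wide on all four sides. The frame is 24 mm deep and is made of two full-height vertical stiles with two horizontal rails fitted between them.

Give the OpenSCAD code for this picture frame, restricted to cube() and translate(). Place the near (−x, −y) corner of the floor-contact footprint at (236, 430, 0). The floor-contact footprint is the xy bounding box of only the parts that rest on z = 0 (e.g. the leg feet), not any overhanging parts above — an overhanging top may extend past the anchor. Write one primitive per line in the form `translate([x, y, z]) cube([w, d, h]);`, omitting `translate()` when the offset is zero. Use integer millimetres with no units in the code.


translate([236, 430, 0]) cube([34, 24, 599]);
translate([866, 430, 0]) cube([34, 24, 599]);
translate([270, 430, 0]) cube([596, 24, 34]);
translate([270, 430, 565]) cube([596, 24, 34]);


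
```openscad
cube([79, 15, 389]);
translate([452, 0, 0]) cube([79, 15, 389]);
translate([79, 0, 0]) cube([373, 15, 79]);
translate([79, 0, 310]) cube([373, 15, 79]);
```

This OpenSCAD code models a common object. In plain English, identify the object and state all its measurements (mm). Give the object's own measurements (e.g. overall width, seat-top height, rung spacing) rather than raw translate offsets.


A rectangular picture frame lying in the x–z plane (depth along y). The opening is 373 mm wide (x) by 231 mm tall (z), surrounded by a border 79 mm wide on all four sides. The frame is 15 mm deep and is made of two full-height vertical stiles with two horizontal rails fitted between them.


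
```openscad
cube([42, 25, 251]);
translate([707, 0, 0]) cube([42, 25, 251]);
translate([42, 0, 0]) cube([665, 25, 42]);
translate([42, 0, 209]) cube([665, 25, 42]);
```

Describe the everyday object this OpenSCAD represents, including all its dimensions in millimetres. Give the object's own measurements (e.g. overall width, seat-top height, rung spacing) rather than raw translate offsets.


A rectangular picture frame lying in the x–z plane (depth along y). The opening is 665 mm wide (x) by 167 mm tall (z), surrounded by a border 42 mm wide on all four sides. The frame is 25 mm deep and is made of two full-height vertical stiles with two horizontal rails fitted between them.


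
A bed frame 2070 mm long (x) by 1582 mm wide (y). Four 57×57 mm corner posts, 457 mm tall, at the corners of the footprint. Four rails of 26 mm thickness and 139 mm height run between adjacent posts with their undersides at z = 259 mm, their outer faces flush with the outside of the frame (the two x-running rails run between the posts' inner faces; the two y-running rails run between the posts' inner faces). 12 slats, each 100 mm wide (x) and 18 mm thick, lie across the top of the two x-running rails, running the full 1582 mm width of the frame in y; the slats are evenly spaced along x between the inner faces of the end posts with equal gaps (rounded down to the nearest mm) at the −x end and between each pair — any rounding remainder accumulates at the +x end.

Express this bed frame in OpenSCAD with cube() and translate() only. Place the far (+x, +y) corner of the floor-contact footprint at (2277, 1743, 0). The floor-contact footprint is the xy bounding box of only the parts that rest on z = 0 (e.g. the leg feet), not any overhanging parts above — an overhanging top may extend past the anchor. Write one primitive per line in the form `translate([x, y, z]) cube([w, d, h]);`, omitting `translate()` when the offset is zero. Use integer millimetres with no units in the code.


translate([207, 161, 0]) cube([57, 57, 457]);
translate([207, 1686, 0]) cube([57, 57, 457]);
translate([2220, 161, 0]) cube([57, 57, 457]);
translate([2220, 1686, 0]) cube([57, 57, 457]);
translate([264, 161, 259]) cube([1956, 26, 139]);
translate([264, 1717, 259]) cube([1956, 26, 139]);
translate([207, 218, 259]) cube([26, 1468, 139]);
translate([2251, 218, 259]) cube([26, 1468, 139]);
translate([322, 161, 398]) cube([100, 1582, 18]);
translate([480, 161, 398]) cube([100, 1582, 18]);
translate([638, 161, 398]) cube([100, 1582, 18]);
translate([796, 161, 398]) cube([100, 1582, 18]);
translate([954, 161, 398]) cube([100, 1582, 18]);
translate([1112, 161, 398]) cube([100, 1582, 18]);
translate([1270, 161, 398]) cube([100, 1582, 18]);
translate([1428, 161, 398]) cube([100, 1582, 18]);
translate([1586, 161, 398]) cube([100, 1582, 18]);
translate([1744, 161, 398]) cube([100, 1582, 18]);
translate([1902, 161, 398]) cube([100, 1582, 18]);
translate([2060, 161, 398]) cube([100, 1582, 18]);


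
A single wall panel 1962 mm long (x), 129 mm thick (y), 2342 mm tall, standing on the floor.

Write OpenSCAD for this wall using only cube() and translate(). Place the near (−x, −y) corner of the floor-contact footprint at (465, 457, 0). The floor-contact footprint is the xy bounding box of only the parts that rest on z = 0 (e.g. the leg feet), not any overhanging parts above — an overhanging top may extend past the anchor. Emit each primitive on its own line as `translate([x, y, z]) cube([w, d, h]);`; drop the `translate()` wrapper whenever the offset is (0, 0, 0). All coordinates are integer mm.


translate([465, 457, 0]) cube([1962, 129, 2342]);


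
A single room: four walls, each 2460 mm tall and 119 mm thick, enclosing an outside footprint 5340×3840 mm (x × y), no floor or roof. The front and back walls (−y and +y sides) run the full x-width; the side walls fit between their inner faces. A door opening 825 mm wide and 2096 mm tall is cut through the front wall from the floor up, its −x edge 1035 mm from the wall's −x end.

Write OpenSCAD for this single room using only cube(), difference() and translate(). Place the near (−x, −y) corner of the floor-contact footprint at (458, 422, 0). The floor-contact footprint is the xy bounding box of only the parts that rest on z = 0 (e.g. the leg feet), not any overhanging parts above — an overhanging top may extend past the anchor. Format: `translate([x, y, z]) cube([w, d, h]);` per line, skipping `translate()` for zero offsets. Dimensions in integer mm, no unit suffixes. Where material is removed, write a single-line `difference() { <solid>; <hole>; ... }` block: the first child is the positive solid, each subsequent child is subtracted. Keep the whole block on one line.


difference() { translate([458, 422, 0]) cube([5340, 119, 2460]); translate([1493, 422, 0]) cube([825, 119, 2096]); }
translate([458, 4143, 0]) cube([5340, 119, 2460]);
translate([458, 541, 0]) cube([119, 3602, 2460]);
translate([5679, 541, 0]) cube([119, 3602, 2460]);


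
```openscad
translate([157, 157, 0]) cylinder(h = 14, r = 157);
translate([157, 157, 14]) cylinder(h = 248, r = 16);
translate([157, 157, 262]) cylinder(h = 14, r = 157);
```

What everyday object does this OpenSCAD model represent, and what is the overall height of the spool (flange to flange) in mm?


A spool. The overall height is 276 mm.

Three coaxial cylinders, large–small–large — a spool. Two 14 mm flanges and a 248 mm core give 14 + 248 + 14 = 276 mm.


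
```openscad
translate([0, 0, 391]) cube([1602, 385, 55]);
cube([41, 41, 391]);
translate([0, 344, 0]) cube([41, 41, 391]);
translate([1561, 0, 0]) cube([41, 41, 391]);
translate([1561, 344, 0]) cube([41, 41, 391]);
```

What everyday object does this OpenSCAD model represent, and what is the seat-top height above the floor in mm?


A bench. The seat-top height is 446 mm.

A long slab on four corner posts — a bench. The slab sits at z = 391 with thickness 55, so the top is 391 + 55 = 446 mm.


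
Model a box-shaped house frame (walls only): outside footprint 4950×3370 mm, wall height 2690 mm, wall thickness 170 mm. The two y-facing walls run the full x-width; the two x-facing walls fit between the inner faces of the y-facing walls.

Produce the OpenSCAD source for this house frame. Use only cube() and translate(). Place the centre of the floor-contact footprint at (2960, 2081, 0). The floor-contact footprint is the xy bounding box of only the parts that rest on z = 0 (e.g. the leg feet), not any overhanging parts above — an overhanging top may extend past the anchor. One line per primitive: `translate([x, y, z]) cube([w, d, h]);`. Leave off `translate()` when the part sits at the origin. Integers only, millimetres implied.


translate([485, 396, 0]) cube([4950, 170, 2690]);
translate([485, 3596, 0]) cube([4950, 170, 2690]);
translate([485, 566, 0]) cube([170, 3030, 2690]);
translate([5265, 566, 0]) cube([170, 3030, 2690]);


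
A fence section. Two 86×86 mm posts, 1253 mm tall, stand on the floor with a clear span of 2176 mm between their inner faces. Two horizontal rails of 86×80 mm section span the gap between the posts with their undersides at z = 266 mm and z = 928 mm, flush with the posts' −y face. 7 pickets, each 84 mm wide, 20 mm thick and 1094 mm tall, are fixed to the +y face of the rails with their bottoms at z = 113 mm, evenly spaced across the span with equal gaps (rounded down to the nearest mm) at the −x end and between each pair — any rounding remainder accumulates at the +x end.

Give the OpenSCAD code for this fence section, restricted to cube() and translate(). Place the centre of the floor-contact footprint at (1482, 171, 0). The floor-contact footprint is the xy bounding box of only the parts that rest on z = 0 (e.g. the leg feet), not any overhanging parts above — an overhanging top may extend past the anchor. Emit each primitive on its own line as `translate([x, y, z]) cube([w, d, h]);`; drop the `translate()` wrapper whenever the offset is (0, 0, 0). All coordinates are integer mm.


translate([308, 128, 0]) cube([86, 86, 1253]);
translate([2570, 128, 0]) cube([86, 86, 1253]);
translate([394, 128, 266]) cube([2176, 86, 80]);
translate([394, 128, 928]) cube([2176, 86, 80]);
translate([592, 214, 113]) cube([84, 20, 1094]);
translate([874, 214, 113]) cube([84, 20, 1094]);
translate([1156, 214, 113]) cube([84, 20, 1094]);
translate([1438, 214, 113]) cube([84, 20, 1094]);
translate([1720, 214, 113]) cube([84, 20, 1094]);
translate([2002, 214, 113]) cube([84, 20, 1094]);
translate([2284, 214, 113]) cube([84, 20, 1094]);
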